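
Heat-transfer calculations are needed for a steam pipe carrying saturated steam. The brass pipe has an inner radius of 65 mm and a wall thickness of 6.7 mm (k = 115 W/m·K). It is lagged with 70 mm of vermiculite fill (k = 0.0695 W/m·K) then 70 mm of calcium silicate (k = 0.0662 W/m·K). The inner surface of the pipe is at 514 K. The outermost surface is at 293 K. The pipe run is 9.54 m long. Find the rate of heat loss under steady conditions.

Q ≈ 835 W

Treating each annulus and film as a series resistance:
R_brass pipe wall = ln(71.7/65)/(2π×115×9.54) = 1.423×10^-5 K/W
R_vermiculite fill = ln(141.7/71.7)/(2π×0.0695×9.54) = 0.1635 K/W
R_calcium silicate = ln(211.7/141.7)/(2π×0.0662×9.54) = 0.1012 K/W
R_total = 0.2647 K/W
Q = ΔT/R_total = 221/0.2647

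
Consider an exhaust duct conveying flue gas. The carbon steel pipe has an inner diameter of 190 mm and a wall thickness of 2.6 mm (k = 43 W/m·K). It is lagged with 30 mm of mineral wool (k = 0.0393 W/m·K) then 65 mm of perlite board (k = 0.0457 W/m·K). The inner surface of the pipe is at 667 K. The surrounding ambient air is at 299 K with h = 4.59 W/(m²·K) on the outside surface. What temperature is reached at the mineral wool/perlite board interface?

T ≈ 519 K

For a radial system each layer contributes R = ln(r_out/r_in)/(2πkL); films add R = 1/(hA).
R_carbon steel pipe wall = ln(97.6/95)/(2π×43×1) = 9.994×10^-5 K/W
R_mineral wool = ln(127.6/97.6)/(2π×0.0393×1) = 1.085 K/W
R_perlite board = ln(192.6/127.6)/(2π×0.0457×1) = 1.434 K/W
R_outer film = 1/(h_o·2πr_oL) = 1/(4.59×2π×0.1926×1) = 0.18 K/W
R_total = 2.699 K/W
Q = ΔT/R_total = 368/2.699
Q = 136 W/m
T_interface = T_inner − Q·ΣR(inner→interface) = 667 − 136×1.086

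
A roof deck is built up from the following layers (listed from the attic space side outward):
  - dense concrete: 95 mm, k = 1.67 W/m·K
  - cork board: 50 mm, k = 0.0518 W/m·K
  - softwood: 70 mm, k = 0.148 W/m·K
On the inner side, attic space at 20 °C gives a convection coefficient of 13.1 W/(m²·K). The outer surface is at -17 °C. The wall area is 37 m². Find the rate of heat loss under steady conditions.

Q ≈ 871 W

Series thermal resistances:
R_inner film = 1/(h_i·A) = 1/(13.1×37) = 0.002063 K/W
R_dense concrete = L/(kA) = 0.095/(1.67×37) = 0.001537 K/W
R_cork board = L/(kA) = 0.05/(0.0518×37) = 0.02609 K/W
R_softwood = L/(kA) = 0.07/(0.148×37) = 0.01278 K/W
R_total = 0.04247 K/W
Q = ΔT / R_total = 37 / 0.04247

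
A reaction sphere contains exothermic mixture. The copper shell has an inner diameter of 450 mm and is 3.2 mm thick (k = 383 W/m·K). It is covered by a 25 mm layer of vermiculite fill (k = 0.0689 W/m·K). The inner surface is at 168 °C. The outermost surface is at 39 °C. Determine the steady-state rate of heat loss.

Each spherical layer contributes R = (1/r_i − 1/r_o)/(4πk):
R_copper shell = (1/0.225 − 1/0.2282)/(4π×383) = 1.295×10^-5 K/W
R_vermiculite fill = (1/0.2282 − 1/0.2532)/(4π×0.0689) = 0.4997 K/W
R_total = 0.4997 K/W
Q = ΔT/R_total = 129/0.4997

Q ≈ 258 W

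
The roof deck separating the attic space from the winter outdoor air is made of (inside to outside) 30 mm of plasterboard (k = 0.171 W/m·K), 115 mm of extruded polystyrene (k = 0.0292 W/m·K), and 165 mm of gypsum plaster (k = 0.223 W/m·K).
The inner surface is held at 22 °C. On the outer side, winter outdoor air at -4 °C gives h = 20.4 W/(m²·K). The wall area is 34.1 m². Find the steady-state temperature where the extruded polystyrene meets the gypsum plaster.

T ≈ 0.184 °C

Treating each layer as a thermal resistance in series:
R_plasterboard = L/(kA) = 0.03/(0.171×34.1) = 0.005145 K/W
R_extruded polystyrene = L/(kA) = 0.115/(0.0292×34.1) = 0.1155 K/W
R_gypsum plaster = L/(kA) = 0.165/(0.223×34.1) = 0.0217 K/W
R_outer film = 1/(h_o·A) = 1/(20.4×34.1) = 0.001438 K/W
R_total = 0.1438 K/W;  Q = ΔT/R_total = 26/0.1438 = 180.8 W
T_interface = T_inner − Q·ΣR(inner→interface) = 22 − 181×0.1206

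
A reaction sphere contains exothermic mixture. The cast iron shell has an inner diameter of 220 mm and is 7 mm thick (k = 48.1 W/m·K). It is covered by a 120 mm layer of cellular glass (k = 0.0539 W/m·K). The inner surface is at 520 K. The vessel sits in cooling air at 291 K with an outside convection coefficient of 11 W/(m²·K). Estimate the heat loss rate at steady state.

For a spherical shell R = (1/r₁ − 1/r₂)/(4πk); film R = 1/(h·4πr²). In series:
R_cast iron shell = (1/0.11 − 1/0.117)/(4π×48.1) = 8.998×10^-4 K/W
R_cellular glass = (1/0.117 − 1/0.237)/(4π×0.0539) = 6.389 K/W
R_outer film = 1/(h·4πr_o²) = 1/(11×4π×0.237²) = 0.1288 K/W
R_total = 6.519 K/W
Q = ΔT/R_total = 229/6.519

Q ≈ 35.1 W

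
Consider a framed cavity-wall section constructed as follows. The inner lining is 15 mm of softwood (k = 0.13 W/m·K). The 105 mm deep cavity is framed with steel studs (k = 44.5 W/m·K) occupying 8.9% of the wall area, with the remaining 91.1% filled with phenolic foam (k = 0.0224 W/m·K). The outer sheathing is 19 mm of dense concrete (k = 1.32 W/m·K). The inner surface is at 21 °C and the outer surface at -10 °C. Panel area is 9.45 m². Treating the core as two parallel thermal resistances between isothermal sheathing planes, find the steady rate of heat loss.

Sheathing layers in series; stud and cavity paths in parallel between them.
R_inner = 0.015/(0.13×9.45) = 0.01221 K/W
R_stud  = 0.105/(44.5×0.089×9.45) = 0.002805 K/W
R_cav   = 0.105/(0.0224×0.911×9.45) = 0.5445 K/W
1/R_core = 1/R_stud + 1/R_cav → R_core = 0.002791 K/W
R_outer = 0.019/(1.32×9.45) = 0.001523 K/W
R_total = 0.01652 K/W
Q = ΔT/R_total = 31/0.01652

Q ≈ 1880 W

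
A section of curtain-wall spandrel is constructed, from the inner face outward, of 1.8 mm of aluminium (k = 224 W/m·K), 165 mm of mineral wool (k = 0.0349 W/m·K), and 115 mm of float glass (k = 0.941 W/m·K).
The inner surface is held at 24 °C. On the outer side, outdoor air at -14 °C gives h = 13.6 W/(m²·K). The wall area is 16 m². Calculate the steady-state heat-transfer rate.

Thermal resistances in series:
R_aluminium = L/(kA) = 0.0018/(224×16) = 5.022×10^-7 K/W
R_mineral wool = L/(kA) = 0.165/(0.0349×16) = 0.2955 K/W
R_float glass = L/(kA) = 0.115/(0.941×16) = 0.007638 K/W
R_outer film = 1/(h_o·A) = 1/(13.6×16) = 0.004596 K/W
R_total = 0.3077 K/W
Q = ΔT / R_total = 38 / 0.3077

Q ≈ 123 W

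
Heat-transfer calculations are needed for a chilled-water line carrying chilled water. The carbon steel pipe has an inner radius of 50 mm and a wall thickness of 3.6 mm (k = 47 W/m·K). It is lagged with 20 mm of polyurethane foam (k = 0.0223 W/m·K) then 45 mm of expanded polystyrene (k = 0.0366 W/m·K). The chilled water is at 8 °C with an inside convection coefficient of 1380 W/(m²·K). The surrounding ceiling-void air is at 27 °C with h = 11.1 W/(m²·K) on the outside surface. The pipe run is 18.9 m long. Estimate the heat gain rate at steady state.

Q ≈ 80.5 W

Treating each annulus and film as a series resistance:
R_inner film = 1/(h_i·2πr₁L) = 1/(1380×2π×0.05×18.9) = 1.22×10^-4 K/W
R_carbon steel pipe wall = ln(53.6/50)/(2π×47×18.9) = 1.246×10^-5 K/W
R_polyurethane foam = ln(73.6/53.6)/(2π×0.0223×18.9) = 0.1197 K/W
R_expanded polystyrene = ln(118.6/73.6)/(2π×0.0366×18.9) = 0.1098 K/W
R_outer film = 1/(h_o·2πr_oL) = 1/(11.1×2π×0.1186×18.9) = 0.006397 K/W
R_total = 0.236 K/W
Q = ΔT/R_total = 19/0.236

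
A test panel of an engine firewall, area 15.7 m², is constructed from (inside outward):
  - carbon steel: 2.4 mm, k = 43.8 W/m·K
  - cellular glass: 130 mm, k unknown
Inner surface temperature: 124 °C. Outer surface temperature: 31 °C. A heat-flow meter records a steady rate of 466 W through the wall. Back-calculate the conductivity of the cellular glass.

Thermal resistances in series:
R_carbon steel = L/(kA) = 0.0024/(43.8×15.7) = 3.49×10^-6 K/W
Sum of known resistances R_other = 3.49×10^-6 K/W
Total R = ΔT/Q = 93/466 = 0.1996 K/W
R_cellular glass = R_total − R_other = 0.1996 K/W
k = L/(R·A) = 0.13/(0.1996×15.7)

k ≈ 0.0415 W/(m·K)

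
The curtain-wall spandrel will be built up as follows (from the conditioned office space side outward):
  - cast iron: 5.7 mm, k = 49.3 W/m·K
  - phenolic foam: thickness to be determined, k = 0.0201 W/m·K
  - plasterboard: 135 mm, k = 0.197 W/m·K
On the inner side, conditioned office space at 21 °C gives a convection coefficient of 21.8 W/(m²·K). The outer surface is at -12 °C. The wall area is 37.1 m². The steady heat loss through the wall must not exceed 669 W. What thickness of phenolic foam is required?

Treating each layer as a thermal resistance in series:
R_inner film = 1/(h_i·A) = 1/(21.8×37.1) = 0.001236 K/W
R_cast iron = L/(kA) = 0.0057/(49.3×37.1) = 3.116×10^-6 K/W
R_plasterboard = L/(kA) = 0.135/(0.197×37.1) = 0.01847 K/W
Sum of the known resistances R_other = 0.01971 K/W
Required total resistance R_tot = ΔT/Q_allow = 33/669 = 0.04933 K/W
R_phenolic foam = R_tot − R_other = 0.02962 K/W
L = R·k·A = 0.02962×0.0201×37.1

L ≈ 22.1 mm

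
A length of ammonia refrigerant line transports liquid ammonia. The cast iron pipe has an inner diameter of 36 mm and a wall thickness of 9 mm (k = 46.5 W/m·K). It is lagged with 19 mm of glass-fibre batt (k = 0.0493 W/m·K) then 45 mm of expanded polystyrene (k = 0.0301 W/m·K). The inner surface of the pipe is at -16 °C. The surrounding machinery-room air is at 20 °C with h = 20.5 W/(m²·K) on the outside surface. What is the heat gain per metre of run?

q′ ≈ 6.65 W/m

Cylindrical conduction, so R = ln(r₂/r₁)/(2πkL) per layer, in series:
R_cast iron pipe wall = ln(27/18)/(2π×46.5×1) = 0.001388 K/W
R_glass-fibre batt = ln(46/27)/(2π×0.0493×1) = 1.72 K/W
R_expanded polystyrene = ln(91/46)/(2π×0.0301×1) = 3.607 K/W
R_outer film = 1/(h_o·2πr_oL) = 1/(20.5×2π×0.091×1) = 0.08531 K/W
R_total = 5.414 K/W
Q = ΔT/R_total = 36/5.414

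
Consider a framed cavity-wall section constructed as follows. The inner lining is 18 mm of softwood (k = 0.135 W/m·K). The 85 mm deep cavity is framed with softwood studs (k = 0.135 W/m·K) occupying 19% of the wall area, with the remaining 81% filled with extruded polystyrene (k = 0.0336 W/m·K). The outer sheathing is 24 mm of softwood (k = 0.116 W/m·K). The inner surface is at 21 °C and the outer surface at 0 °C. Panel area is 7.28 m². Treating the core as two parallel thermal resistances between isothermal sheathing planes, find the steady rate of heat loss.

Sheathing layers in series; stud and cavity paths in parallel between them.
R_inner = 0.018/(0.135×7.28) = 0.01832 K/W
R_stud  = 0.085/(0.135×0.19×7.28) = 0.4552 K/W
R_cav   = 0.085/(0.0336×0.81×7.28) = 0.429 K/W
1/R_core = 1/R_stud + 1/R_cav → R_core = 0.2209 K/W
R_outer = 0.024/(0.116×7.28) = 0.02842 K/W
R_total = 0.2676 K/W
Q = ΔT/R_total = 21/0.2676

Q ≈ 78.5 W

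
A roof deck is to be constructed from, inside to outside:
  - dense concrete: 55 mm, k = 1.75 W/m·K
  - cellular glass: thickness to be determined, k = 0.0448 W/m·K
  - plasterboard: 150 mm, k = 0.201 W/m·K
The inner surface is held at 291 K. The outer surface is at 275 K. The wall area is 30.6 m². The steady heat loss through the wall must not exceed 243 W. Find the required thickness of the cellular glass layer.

Model the wall as resistances in series:
R_dense concrete = L/(kA) = 0.055/(1.75×30.6) = 0.001027 K/W
R_plasterboard = L/(kA) = 0.15/(0.201×30.6) = 0.02439 K/W
Sum of the known resistances R_other = 0.02541 K/W
Required total resistance R_tot = ΔT/Q_allow = 16/243 = 0.06584 K/W
R_cellular glass = R_tot − R_other = 0.04043 K/W
L = R·k·A = 0.04043×0.0448×30.6

L ≈ 55.4 mm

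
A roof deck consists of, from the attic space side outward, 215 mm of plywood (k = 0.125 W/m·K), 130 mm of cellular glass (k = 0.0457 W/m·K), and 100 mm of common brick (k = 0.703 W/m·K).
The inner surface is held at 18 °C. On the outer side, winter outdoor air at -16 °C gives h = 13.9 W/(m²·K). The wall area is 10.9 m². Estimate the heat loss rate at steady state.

Treating each layer as a thermal resistance in series:
R_plywood = L/(kA) = 0.215/(0.125×10.9) = 0.1578 K/W
R_cellular glass = L/(kA) = 0.13/(0.0457×10.9) = 0.261 K/W
R_common brick = L/(kA) = 0.1/(0.703×10.9) = 0.01305 K/W
R_outer film = 1/(h_o·A) = 1/(13.9×10.9) = 0.0066 K/W
R_total = 0.4384 K/W
Q = ΔT / R_total = 34 / 0.4384

Q ≈ 77.6 W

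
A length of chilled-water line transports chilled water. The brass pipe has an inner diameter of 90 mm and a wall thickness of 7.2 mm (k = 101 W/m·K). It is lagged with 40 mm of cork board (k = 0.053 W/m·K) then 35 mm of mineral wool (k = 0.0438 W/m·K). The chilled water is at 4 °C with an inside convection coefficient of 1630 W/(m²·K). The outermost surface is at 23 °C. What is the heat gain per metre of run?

Cylindrical conduction, so R = ln(r₂/r₁)/(2πkL) per layer, in series:
R_inner film = 1/(h_i·2πr₁L) = 1/(1630×2π×0.045×1) = 0.00217 K/W
R_brass pipe wall = ln(52.2/45)/(2π×101×1) = 2.339×10^-4 K/W
R_cork board = ln(92.2/52.2)/(2π×0.053×1) = 1.708 K/W
R_mineral wool = ln(127.2/92.2)/(2π×0.0438×1) = 1.169 K/W
R_total = 2.88 K/W
Q = ΔT/R_total = 19/2.88

q′ ≈ 6.6 W/m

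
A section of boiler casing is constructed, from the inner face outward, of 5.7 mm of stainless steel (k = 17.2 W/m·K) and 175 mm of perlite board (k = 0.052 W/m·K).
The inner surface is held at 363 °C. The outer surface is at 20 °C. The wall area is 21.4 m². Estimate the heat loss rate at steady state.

Q ≈ 2180 W

Series thermal resistances:
R_stainless steel = L/(kA) = 0.0057/(17.2×21.4) = 1.549×10^-5 K/W
R_perlite board = L/(kA) = 0.175/(0.052×21.4) = 0.1573 K/W
R_total = 0.1573 K/W
Q = ΔT / R_total = 343 / 0.1573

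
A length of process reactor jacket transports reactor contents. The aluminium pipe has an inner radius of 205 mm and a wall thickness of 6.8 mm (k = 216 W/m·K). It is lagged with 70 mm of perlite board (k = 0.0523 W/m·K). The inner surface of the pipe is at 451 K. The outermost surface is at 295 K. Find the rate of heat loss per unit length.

Radial resistances (cylindrical: R_cond = ln(r_o/r_i)/(2πkL), R_conv = 1/(h·2πrL)):
R_aluminium pipe wall = ln(211.8/205)/(2π×216×1) = 2.404×10^-5 K/W
R_perlite board = ln(281.8/211.8)/(2π×0.0523×1) = 0.869 K/W
R_total = 0.869 K/W
Q = ΔT/R_total = 156/0.869

q′ ≈ 180 W/m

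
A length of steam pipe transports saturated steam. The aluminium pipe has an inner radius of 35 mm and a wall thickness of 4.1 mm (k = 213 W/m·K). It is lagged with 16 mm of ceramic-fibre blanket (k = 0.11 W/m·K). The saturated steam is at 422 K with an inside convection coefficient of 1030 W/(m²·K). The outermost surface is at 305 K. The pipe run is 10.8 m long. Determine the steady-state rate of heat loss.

Q ≈ 2520 W

Cylindrical conduction, so R = ln(r₂/r₁)/(2πkL) per layer, in series:
R_inner film = 1/(h_i·2πr₁L) = 1/(1030×2π×0.035×10.8) = 4.088×10^-4 K/W
R_aluminium pipe wall = ln(39.1/35)/(2π×213×10.8) = 7.664×10^-6 K/W
R_ceramic-fibre blanket = ln(55.1/39.1)/(2π×0.11×10.8) = 0.04595 K/W
R_total = 0.04637 K/W
Q = ΔT/R_total = 117/0.04637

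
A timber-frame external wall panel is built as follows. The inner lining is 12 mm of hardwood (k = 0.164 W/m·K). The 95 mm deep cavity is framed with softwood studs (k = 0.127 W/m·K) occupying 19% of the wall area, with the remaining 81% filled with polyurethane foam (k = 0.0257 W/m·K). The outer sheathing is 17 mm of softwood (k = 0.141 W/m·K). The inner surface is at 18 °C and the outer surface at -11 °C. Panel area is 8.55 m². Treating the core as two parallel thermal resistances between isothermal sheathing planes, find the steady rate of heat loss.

Q ≈ 107 W

Sheathing layers in series; stud and cavity paths in parallel between them.
R_inner = 0.012/(0.164×8.55) = 0.008558 K/W
R_stud  = 0.095/(0.127×0.19×8.55) = 0.4605 K/W
R_cav   = 0.095/(0.0257×0.81×8.55) = 0.5338 K/W
1/R_core = 1/R_stud + 1/R_cav → R_core = 0.2472 K/W
R_outer = 0.017/(0.141×8.55) = 0.0141 K/W
R_total = 0.2699 K/W
Q = ΔT/R_total = 29/0.2699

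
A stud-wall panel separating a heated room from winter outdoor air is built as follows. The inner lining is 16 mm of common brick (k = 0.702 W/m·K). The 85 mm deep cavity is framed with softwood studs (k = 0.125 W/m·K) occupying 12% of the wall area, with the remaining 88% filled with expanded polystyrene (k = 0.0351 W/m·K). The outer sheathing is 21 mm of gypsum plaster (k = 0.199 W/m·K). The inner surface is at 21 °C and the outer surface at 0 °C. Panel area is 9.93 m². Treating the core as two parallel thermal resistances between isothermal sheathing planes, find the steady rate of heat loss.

Sheathing layers in series; stud and cavity paths in parallel between them.
R_inner = 0.016/(0.702×9.93) = 0.002295 K/W
R_stud  = 0.085/(0.125×0.12×9.93) = 0.5707 K/W
R_cav   = 0.085/(0.0351×0.88×9.93) = 0.2771 K/W
1/R_core = 1/R_stud + 1/R_cav → R_core = 0.1865 K/W
R_outer = 0.021/(0.199×9.93) = 0.01063 K/W
R_total = 0.1995 K/W
Q = ΔT/R_total = 21/0.1995

Q ≈ 105 W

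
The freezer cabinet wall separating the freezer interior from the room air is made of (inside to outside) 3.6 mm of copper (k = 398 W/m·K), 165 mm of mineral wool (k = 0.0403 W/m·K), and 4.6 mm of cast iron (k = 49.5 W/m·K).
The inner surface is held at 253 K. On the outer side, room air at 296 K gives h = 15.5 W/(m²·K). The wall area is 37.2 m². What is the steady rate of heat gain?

Model the wall as resistances in series:
R_copper = L/(kA) = 0.0036/(398×37.2) = 2.432×10^-7 K/W
R_mineral wool = L/(kA) = 0.165/(0.0403×37.2) = 0.1101 K/W
R_cast iron = L/(kA) = 0.0046/(49.5×37.2) = 2.498×10^-6 K/W
R_outer film = 1/(h_o·A) = 1/(15.5×37.2) = 0.001734 K/W
R_total = 0.1118 K/W
Q = ΔT / R_total = 43 / 0.1118

Q ≈ 385 W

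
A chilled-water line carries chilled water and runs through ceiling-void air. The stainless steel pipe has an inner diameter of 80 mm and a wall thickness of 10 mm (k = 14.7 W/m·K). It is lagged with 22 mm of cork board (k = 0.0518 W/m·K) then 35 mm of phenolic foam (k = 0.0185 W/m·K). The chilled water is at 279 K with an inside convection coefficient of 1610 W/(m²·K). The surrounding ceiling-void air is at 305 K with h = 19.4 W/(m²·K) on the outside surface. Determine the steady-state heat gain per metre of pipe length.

Treating each annulus and film as a series resistance:
R_inner film = 1/(h_i·2πr₁L) = 1/(1610×2π×0.04×1) = 0.002471 K/W
R_stainless steel pipe wall = ln(50/40)/(2π×14.7×1) = 0.002416 K/W
R_cork board = ln(72/50)/(2π×0.0518×1) = 1.12 K/W
R_phenolic foam = ln(107/72)/(2π×0.0185×1) = 3.408 K/W
R_outer film = 1/(h_o·2πr_oL) = 1/(19.4×2π×0.107×1) = 0.07667 K/W
R_total = 4.61 K/W
Q = ΔT/R_total = 26/4.61

q′ ≈ 5.64 W/m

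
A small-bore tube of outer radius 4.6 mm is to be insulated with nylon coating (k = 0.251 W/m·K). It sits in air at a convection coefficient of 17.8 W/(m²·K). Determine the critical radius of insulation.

For a cylinder r_cr = k/h = 0.251/17.8
r_cr = 14.1 mm; since the bare radius (4.6 mm) is below r_cr, adding a thin layer of insulation will *increase* heat loss.

r_cr ≈ 14.1 mm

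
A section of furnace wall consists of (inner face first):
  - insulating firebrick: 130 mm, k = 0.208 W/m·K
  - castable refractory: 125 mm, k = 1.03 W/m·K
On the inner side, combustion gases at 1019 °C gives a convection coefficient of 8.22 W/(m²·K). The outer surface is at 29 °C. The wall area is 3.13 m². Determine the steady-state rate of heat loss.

Thermal resistances in series:
R_inner film = 1/(h_i·A) = 1/(8.22×3.13) = 0.03887 K/W
R_insulating firebrick = L/(kA) = 0.13/(0.208×3.13) = 0.1997 K/W
R_castable refractory = L/(kA) = 0.125/(1.03×3.13) = 0.03877 K/W
R_total = 0.2773 K/W
Q = ΔT / R_total = 990 / 0.2773

Q ≈ 3570 W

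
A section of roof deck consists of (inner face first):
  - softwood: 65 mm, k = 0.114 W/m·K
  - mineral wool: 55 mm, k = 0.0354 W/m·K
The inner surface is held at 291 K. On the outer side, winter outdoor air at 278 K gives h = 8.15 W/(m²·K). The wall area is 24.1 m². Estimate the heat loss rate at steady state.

Series thermal resistances:
R_softwood = L/(kA) = 0.065/(0.114×24.1) = 0.02366 K/W
R_mineral wool = L/(kA) = 0.055/(0.0354×24.1) = 0.06447 K/W
R_outer film = 1/(h_o·A) = 1/(8.15×24.1) = 0.005091 K/W
R_total = 0.09322 K/W
Q = ΔT / R_total = 13 / 0.09322

Q ≈ 139 W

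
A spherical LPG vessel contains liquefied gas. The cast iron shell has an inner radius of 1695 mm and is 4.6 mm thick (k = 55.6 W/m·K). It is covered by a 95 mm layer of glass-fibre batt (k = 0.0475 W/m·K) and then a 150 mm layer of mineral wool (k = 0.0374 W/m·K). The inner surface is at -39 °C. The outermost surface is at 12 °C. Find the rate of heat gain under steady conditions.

Q ≈ 355 W

Spherical conduction: R = (1/r_in − 1/r_out)/(4πk) per layer; series-sum.
R_cast iron shell = (1/1.695 − 1/1.6996)/(4π×55.6) = 2.285×10^-6 K/W
R_glass-fibre batt = (1/1.6996 − 1/1.7946)/(4π×0.0475) = 0.05218 K/W
R_mineral wool = (1/1.7946 − 1/1.9446)/(4π×0.0374) = 0.09146 K/W
R_total = 0.1436 K/W
Q = ΔT/R_total = 51/0.1436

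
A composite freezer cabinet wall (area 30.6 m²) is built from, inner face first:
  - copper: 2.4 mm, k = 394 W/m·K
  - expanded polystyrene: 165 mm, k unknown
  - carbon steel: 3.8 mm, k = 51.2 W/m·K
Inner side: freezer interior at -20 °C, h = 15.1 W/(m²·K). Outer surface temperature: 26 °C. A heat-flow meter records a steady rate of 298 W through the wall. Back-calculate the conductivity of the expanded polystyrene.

Treating each layer as a thermal resistance in series:
R_inner film = 1/(h_i·A) = 1/(15.1×30.6) = 0.002164 K/W
R_copper = L/(kA) = 0.0024/(394×30.6) = 1.991×10^-7 K/W
R_carbon steel = L/(kA) = 0.0038/(51.2×30.6) = 2.425×10^-6 K/W
Sum of known resistances R_other = 0.002167 K/W
Total R = ΔT/Q = 46/298 = 0.1544 K/W
R_expanded polystyrene = R_total − R_other = 0.1522 K/W
k = L/(R·A) = 0.165/(0.1522×30.6)

k ≈ 0.0354 W/(m·K)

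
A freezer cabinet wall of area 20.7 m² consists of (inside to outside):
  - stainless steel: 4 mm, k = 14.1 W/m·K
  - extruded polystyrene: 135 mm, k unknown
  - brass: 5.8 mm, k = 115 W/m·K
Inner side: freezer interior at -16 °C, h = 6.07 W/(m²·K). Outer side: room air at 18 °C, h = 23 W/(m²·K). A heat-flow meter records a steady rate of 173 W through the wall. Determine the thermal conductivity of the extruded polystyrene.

Thermal resistances in series:
R_inner film = 1/(h_i·A) = 1/(6.07×20.7) = 0.007959 K/W
R_stainless steel = L/(kA) = 0.004/(14.1×20.7) = 1.37×10^-5 K/W
R_brass = L/(kA) = 0.0058/(115×20.7) = 2.436×10^-6 K/W
R_outer film = 1/(h_o·A) = 1/(23×20.7) = 0.0021 K/W
Sum of known resistances R_other = 0.01008 K/W
Total R = ΔT/Q = 34/173 = 0.1965 K/W
R_extruded polystyrene = R_total − R_other = 0.1865 K/W
k = L/(R·A) = 0.135/(0.1865×20.7)

k ≈ 0.035 W/(m·K)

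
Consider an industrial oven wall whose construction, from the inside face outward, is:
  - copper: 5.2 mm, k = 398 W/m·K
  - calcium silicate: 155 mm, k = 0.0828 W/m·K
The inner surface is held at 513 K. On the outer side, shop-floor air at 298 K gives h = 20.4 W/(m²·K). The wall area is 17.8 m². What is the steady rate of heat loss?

Q ≈ 1990 W

Series thermal resistances:
R_copper = L/(kA) = 0.0052/(398×17.8) = 7.34×10^-7 K/W
R_calcium silicate = L/(kA) = 0.155/(0.0828×17.8) = 0.1052 K/W
R_outer film = 1/(h_o·A) = 1/(20.4×17.8) = 0.002754 K/W
R_total = 0.1079 K/W
Q = ΔT / R_total = 215 / 0.1079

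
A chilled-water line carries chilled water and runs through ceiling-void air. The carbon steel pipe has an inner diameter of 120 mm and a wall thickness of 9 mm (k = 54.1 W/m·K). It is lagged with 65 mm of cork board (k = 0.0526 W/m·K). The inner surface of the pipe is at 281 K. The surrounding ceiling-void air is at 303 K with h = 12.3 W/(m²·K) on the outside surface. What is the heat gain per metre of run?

Cylindrical conduction, so R = ln(r₂/r₁)/(2πkL) per layer, in series:
R_carbon steel pipe wall = ln(69/60)/(2π×54.1×1) = 4.112×10^-4 K/W
R_cork board = ln(134/69)/(2π×0.0526×1) = 2.008 K/W
R_outer film = 1/(h_o·2πr_oL) = 1/(12.3×2π×0.134×1) = 0.09656 K/W
R_total = 2.105 K/W
Q = ΔT/R_total = 22/2.105

q′ ≈ 10.4 W/m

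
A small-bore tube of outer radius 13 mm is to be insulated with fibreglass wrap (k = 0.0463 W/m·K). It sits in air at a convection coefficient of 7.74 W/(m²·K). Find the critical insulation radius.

r_cr ≈ 5.98 mm

For a cylinder r_cr = k/h = 0.0463/7.74
r_cr = 5.98 mm; since the bare radius (13 mm) is above r_cr, any added insulation will reduce heat loss.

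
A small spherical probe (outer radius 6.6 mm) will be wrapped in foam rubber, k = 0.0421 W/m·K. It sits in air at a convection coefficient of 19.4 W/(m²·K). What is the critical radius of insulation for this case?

For a sphere r_cr = 2k/h = 2×0.0421/19.4
r_cr = 4.34 mm; since the bare radius (6.6 mm) is above r_cr, any added insulation will reduce heat loss.

r_cr ≈ 4.34 mm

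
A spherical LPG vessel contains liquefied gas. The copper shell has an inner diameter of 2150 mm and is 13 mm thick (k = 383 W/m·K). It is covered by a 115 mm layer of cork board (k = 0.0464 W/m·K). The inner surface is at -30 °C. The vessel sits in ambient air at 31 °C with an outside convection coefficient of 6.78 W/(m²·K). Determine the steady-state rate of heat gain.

Q ≈ 384 W

Spherical conduction: R = (1/r_in − 1/r_out)/(4πk) per layer; series-sum.
R_copper shell = (1/1.075 − 1/1.088)/(4π×383) = 2.309×10^-6 K/W
R_cork board = (1/1.088 − 1/1.203)/(4π×0.0464) = 0.1507 K/W
R_outer film = 1/(h·4πr_o²) = 1/(6.78×4π×1.203²) = 0.00811 K/W
R_total = 0.1588 K/W
Q = ΔT/R_total = 61/0.1588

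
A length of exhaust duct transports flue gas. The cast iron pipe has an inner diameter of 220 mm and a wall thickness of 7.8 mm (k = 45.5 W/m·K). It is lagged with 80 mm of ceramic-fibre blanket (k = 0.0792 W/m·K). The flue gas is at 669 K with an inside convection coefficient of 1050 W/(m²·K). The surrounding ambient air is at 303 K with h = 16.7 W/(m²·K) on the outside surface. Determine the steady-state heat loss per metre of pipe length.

q′ ≈ 335 W/m

Treating each annulus and film as a series resistance:
R_inner film = 1/(h_i·2πr₁L) = 1/(1050×2π×0.11×1) = 0.001378 K/W
R_cast iron pipe wall = ln(117.8/110)/(2π×45.5×1) = 2.396×10^-4 K/W
R_ceramic-fibre blanket = ln(197.8/117.8)/(2π×0.0792×1) = 1.041 K/W
R_outer film = 1/(h_o·2πr_oL) = 1/(16.7×2π×0.1978×1) = 0.04818 K/W
R_total = 1.091 K/W
Q = ΔT/R_total = 366/1.091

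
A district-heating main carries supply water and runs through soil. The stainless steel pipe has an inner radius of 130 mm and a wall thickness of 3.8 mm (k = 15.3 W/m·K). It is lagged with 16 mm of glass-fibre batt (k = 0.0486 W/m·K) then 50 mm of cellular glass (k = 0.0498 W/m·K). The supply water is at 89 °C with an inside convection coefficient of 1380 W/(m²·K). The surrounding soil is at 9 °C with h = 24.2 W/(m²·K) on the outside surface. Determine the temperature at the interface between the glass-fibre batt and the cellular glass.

For a radial system each layer contributes R = ln(r_out/r_in)/(2πkL); films add R = 1/(hA).
R_inner film = 1/(h_i·2πr₁L) = 1/(1380×2π×0.13×1) = 8.872×10^-4 K/W
R_stainless steel pipe wall = ln(133.8/130)/(2π×15.3×1) = 2.997×10^-4 K/W
R_glass-fibre batt = ln(149.8/133.8)/(2π×0.0486×1) = 0.3699 K/W
R_cellular glass = ln(199.8/149.8)/(2π×0.0498×1) = 0.9205 K/W
R_outer film = 1/(h_o·2πr_oL) = 1/(24.2×2π×0.1998×1) = 0.03292 K/W
R_total = 1.324 K/W
Q = ΔT/R_total = 80/1.324
Q = 60.4 W/m
T_interface = T_inner − Q·ΣR(inner→interface) = 89 − 60.4×0.3711

T ≈ 66.6 °C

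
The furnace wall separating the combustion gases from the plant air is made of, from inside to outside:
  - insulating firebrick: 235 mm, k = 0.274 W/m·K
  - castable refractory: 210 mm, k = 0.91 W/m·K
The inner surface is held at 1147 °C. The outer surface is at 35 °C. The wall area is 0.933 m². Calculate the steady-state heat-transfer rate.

Q ≈ 953 W

Model the wall as resistances in series:
R_insulating firebrick = L/(kA) = 0.235/(0.274×0.933) = 0.9193 K/W
R_castable refractory = L/(kA) = 0.21/(0.91×0.933) = 0.2473 K/W
R_total = 1.167 K/W
Q = ΔT / R_total = 1112 / 1.167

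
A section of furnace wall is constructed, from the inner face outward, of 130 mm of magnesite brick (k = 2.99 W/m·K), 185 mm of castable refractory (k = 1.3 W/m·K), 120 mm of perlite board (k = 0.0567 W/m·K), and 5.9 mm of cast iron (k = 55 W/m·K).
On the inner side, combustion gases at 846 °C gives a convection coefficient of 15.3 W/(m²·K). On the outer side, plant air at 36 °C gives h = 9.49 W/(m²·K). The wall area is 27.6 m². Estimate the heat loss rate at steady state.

Treating each layer as a thermal resistance in series:
R_inner film = 1/(h_i·A) = 1/(15.3×27.6) = 0.002368 K/W
R_magnesite brick = L/(kA) = 0.13/(2.99×27.6) = 0.001575 K/W
R_castable refractory = L/(kA) = 0.185/(1.3×27.6) = 0.005156 K/W
R_perlite board = L/(kA) = 0.12/(0.0567×27.6) = 0.07668 K/W
R_cast iron = L/(kA) = 0.0059/(55×27.6) = 3.887×10^-6 K/W
R_outer film = 1/(h_o·A) = 1/(9.49×27.6) = 0.003818 K/W
R_total = 0.0896 K/W
Q = ΔT / R_total = 810 / 0.0896

Q ≈ 9040 W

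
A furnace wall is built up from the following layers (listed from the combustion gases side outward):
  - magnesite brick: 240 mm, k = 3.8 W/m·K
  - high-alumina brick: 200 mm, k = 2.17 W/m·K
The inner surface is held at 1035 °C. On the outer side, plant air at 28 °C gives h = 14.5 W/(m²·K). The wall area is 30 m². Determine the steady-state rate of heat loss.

Q ≈ 135000 W

Treating each layer as a thermal resistance in series:
R_magnesite brick = L/(kA) = 0.24/(3.8×30) = 0.002105 K/W
R_high-alumina brick = L/(kA) = 0.2/(2.17×30) = 0.003072 K/W
R_outer film = 1/(h_o·A) = 1/(14.5×30) = 0.002299 K/W
R_total = 0.007476 K/W
Q = ΔT / R_total = 1007 / 0.007476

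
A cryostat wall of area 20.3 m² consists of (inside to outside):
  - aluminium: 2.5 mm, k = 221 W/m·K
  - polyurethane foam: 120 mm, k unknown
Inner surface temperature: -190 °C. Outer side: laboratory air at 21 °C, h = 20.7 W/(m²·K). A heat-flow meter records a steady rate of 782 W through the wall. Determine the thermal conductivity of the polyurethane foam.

Using the resistance-network approach (series):
R_aluminium = L/(kA) = 0.0025/(221×20.3) = 5.573×10^-7 K/W
R_outer film = 1/(h_o·A) = 1/(20.7×20.3) = 0.00238 K/W
Sum of known resistances R_other = 0.00238 K/W
Total R = ΔT/Q = 211/782 = 0.2698 K/W
R_polyurethane foam = R_total − R_other = 0.2674 K/W
k = L/(R·A) = 0.12/(0.2674×20.3)

k ≈ 0.0221 W/(m·K)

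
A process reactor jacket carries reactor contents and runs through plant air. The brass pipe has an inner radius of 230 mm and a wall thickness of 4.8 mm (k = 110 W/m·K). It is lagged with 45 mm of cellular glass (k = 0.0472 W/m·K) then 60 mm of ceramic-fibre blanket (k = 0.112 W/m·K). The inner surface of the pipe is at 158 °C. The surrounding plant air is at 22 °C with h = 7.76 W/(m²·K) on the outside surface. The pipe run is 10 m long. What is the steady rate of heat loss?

Q ≈ 1470 W

Treating each annulus and film as a series resistance:
R_brass pipe wall = ln(234.8/230)/(2π×110×10) = 2.988×10^-6 K/W
R_cellular glass = ln(279.8/234.8)/(2π×0.0472×10) = 0.05912 K/W
R_ceramic-fibre blanket = ln(339.8/279.8)/(2π×0.112×10) = 0.02761 K/W
R_outer film = 1/(h_o·2πr_oL) = 1/(7.76×2π×0.3398×10) = 0.006036 K/W
R_total = 0.09277 K/W
Q = ΔT/R_total = 136/0.09277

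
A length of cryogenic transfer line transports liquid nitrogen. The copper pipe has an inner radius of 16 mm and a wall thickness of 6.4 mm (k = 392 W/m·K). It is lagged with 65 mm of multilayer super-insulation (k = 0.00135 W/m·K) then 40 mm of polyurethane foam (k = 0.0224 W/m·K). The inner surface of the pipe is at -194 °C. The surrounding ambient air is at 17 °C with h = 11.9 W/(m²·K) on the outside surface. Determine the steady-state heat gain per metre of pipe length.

Per-layer cylindrical resistances, series-summed:
R_copper pipe wall = ln(22.4/16)/(2π×392×1) = 1.366×10^-4 K/W
R_multilayer super-insulation = ln(87.4/22.4)/(2π×0.00135×1) = 160.5 K/W
R_polyurethane foam = ln(127.4/87.4)/(2π×0.0224×1) = 2.677 K/W
R_outer film = 1/(h_o·2πr_oL) = 1/(11.9×2π×0.1274×1) = 0.105 K/W
R_total = 163.3 K/W
Q = ΔT/R_total = 211/163.3

q′ ≈ 1.29 W/m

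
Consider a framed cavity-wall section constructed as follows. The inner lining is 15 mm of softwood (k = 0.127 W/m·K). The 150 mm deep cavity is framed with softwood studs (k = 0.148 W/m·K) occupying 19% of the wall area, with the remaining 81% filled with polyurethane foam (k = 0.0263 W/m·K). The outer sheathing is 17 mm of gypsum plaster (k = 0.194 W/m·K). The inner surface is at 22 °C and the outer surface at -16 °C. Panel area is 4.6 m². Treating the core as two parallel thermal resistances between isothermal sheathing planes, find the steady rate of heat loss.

Sheathing layers in series; stud and cavity paths in parallel between them.
R_inner = 0.015/(0.127×4.6) = 0.02568 K/W
R_stud  = 0.15/(0.148×0.19×4.6) = 1.16 K/W
R_cav   = 0.15/(0.0263×0.81×4.6) = 1.531 K/W
1/R_core = 1/R_stud + 1/R_cav → R_core = 0.6598 K/W
R_outer = 0.017/(0.194×4.6) = 0.01905 K/W
R_total = 0.7045 K/W
Q = ΔT/R_total = 38/0.7045

Q ≈ 53.9 W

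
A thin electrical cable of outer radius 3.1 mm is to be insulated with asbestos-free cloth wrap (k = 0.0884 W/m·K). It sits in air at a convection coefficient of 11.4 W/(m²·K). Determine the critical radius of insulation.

r_cr ≈ 7.75 mm

For a cylinder r_cr = k/h = 0.0884/11.4
r_cr = 7.75 mm; since the bare radius (3.1 mm) is below r_cr, adding a thin layer of insulation will *increase* heat loss.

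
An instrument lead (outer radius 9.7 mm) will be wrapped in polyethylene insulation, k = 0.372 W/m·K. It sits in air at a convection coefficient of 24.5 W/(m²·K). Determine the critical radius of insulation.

r_cr ≈ 15.2 mm

For a cylinder r_cr = k/h = 0.372/24.5
r_cr = 15.2 mm; since the bare radius (9.7 mm) is below r_cr, adding a thin layer of insulation will *increase* heat loss.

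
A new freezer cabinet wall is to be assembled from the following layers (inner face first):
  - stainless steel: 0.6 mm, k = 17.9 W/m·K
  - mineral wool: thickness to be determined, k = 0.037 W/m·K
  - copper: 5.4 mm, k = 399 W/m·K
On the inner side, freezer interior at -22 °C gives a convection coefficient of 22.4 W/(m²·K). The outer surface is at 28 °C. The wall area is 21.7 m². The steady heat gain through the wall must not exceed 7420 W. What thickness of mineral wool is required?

Model the wall as resistances in series:
R_inner film = 1/(h_i·A) = 1/(22.4×21.7) = 0.002057 K/W
R_stainless steel = L/(kA) = 0.0006/(17.9×21.7) = 1.545×10^-6 K/W
R_copper = L/(kA) = 0.0054/(399×21.7) = 6.237×10^-7 K/W
Sum of the known resistances R_other = 0.002059 K/W
Required total resistance R_tot = ΔT/Q_allow = 50/7420 = 0.006739 K/W
R_mineral wool = R_tot − R_other = 0.004679 K/W
L = R·k·A = 0.004679×0.037×21.7

L ≈ 3.76 mm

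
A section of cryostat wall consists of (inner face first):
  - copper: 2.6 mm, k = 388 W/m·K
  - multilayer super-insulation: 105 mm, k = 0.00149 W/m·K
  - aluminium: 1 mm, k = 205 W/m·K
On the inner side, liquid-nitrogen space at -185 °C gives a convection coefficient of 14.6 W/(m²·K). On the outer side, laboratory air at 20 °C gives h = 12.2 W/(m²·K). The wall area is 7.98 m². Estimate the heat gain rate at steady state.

Q ≈ 23.2 W

Thermal resistances in series:
R_inner film = 1/(h_i·A) = 1/(14.6×7.98) = 0.008583 K/W
R_copper = L/(kA) = 0.0026/(388×7.98) = 8.397×10^-7 K/W
R_multilayer super-insulation = L/(kA) = 0.105/(0.00149×7.98) = 8.831 K/W
R_aluminium = L/(kA) = 0.001/(205×7.98) = 6.113×10^-7 K/W
R_outer film = 1/(h_o·A) = 1/(12.2×7.98) = 0.01027 K/W
R_total = 8.85 K/W
Q = ΔT / R_total = 205 / 8.85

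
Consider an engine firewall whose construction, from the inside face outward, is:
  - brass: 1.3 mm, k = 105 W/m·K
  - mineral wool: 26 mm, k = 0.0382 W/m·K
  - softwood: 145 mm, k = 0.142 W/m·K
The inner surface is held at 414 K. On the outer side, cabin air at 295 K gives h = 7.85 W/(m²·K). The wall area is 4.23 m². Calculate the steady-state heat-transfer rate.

Q ≈ 275 W

Treating each layer as a thermal resistance in series:
R_brass = L/(kA) = 0.0013/(105×4.23) = 2.927×10^-6 K/W
R_mineral wool = L/(kA) = 0.026/(0.0382×4.23) = 0.1609 K/W
R_softwood = L/(kA) = 0.145/(0.142×4.23) = 0.2414 K/W
R_outer film = 1/(h_o·A) = 1/(7.85×4.23) = 0.03012 K/W
R_total = 0.4324 K/W
Q = ΔT / R_total = 119 / 0.4324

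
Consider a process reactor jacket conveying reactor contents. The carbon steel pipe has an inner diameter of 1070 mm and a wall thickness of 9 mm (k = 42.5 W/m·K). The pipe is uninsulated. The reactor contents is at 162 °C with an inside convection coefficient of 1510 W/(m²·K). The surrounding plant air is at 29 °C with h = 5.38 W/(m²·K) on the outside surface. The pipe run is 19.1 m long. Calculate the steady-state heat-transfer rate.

Q ≈ 46500 W

Treating each annulus and film as a series resistance:
R_inner film = 1/(h_i·2πr₁L) = 1/(1510×2π×0.535×19.1) = 1.031×10^-5 K/W
R_carbon steel pipe wall = ln(544/535)/(2π×42.5×19.1) = 3.271×10^-6 K/W
R_outer film = 1/(h_o·2πr_oL) = 1/(5.38×2π×0.544×19.1) = 0.002847 K/W
R_total = 0.002861 K/W
Q = ΔT/R_total = 133/0.002861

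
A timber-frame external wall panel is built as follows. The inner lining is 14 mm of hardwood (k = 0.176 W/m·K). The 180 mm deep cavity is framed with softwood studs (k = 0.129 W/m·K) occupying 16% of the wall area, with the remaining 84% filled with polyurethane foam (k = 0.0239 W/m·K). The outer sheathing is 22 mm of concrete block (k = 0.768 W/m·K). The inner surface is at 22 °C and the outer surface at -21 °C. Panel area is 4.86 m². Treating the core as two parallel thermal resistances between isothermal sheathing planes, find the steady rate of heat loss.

Q ≈ 46.1 W

Sheathing layers in series; stud and cavity paths in parallel between them.
R_inner = 0.014/(0.176×4.86) = 0.01637 K/W
R_stud  = 0.18/(0.129×0.16×4.86) = 1.794 K/W
R_cav   = 0.18/(0.0239×0.84×4.86) = 1.845 K/W
1/R_core = 1/R_stud + 1/R_cav → R_core = 0.9096 K/W
R_outer = 0.022/(0.768×4.86) = 0.005894 K/W
R_total = 0.9319 K/W
Q = ΔT/R_total = 43/0.9319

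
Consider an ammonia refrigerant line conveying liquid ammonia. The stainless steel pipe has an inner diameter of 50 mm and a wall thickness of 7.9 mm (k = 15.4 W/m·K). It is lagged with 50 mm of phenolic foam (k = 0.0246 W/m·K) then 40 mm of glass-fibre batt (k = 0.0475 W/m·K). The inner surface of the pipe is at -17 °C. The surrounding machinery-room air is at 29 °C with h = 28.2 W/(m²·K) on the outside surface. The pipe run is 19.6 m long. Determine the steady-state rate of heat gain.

Per-layer cylindrical resistances, series-summed:
R_stainless steel pipe wall = ln(32.9/25)/(2π×15.4×19.6) = 1.448×10^-4 K/W
R_phenolic foam = ln(82.9/32.9)/(2π×0.0246×19.6) = 0.3051 K/W
R_glass-fibre batt = ln(122.9/82.9)/(2π×0.0475×19.6) = 0.06731 K/W
R_outer film = 1/(h_o·2πr_oL) = 1/(28.2×2π×0.1229×19.6) = 0.002343 K/W
R_total = 0.3749 K/W
Q = ΔT/R_total = 46/0.3749

Q ≈ 123 W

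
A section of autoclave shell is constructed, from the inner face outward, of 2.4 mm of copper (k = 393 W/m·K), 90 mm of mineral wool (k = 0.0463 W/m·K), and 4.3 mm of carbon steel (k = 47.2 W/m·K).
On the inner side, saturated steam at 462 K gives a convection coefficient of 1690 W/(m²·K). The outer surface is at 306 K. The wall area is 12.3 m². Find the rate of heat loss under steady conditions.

Q ≈ 987 W

Treating each layer as a thermal resistance in series:
R_inner film = 1/(h_i·A) = 1/(1690×12.3) = 4.811×10^-5 K/W
R_copper = L/(kA) = 0.0024/(393×12.3) = 4.965×10^-7 K/W
R_mineral wool = L/(kA) = 0.09/(0.0463×12.3) = 0.158 K/W
R_carbon steel = L/(kA) = 0.0043/(47.2×12.3) = 7.407×10^-6 K/W
R_total = 0.1581 K/W
Q = ΔT / R_total = 156 / 0.1581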